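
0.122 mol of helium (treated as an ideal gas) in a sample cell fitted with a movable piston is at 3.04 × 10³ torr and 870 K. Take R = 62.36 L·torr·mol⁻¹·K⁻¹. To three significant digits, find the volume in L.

V ≈ 2.18 L

PV = nRT ⇒ V = nRT/P = (0.122 × 62.36 × 870) / 3.04e+03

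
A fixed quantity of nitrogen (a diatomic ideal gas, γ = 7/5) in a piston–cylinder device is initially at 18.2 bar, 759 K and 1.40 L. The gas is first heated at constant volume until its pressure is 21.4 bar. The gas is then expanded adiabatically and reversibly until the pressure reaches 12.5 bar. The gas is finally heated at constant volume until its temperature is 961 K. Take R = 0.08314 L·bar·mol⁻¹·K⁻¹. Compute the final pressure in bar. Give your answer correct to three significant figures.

V constant ⇒ P ∝ T: V₂ = V₁; T₂ = T₁·(P₂/P₁) = 892.5 K.
Reversible adiabatic, γ = 7/5: T₃ = T₂·(P₃/P₂)^((γ−1)/γ) = 765.4 K; V₃ = V₂·(P₂/P₃)^(1/γ) = 2.055 L.
Isochoric, so P/T is constant: V₄ = V₃; P₄ = P₃·(T₄/T₃) = 15.70 bar.

P₄ ≈ 15.7 bar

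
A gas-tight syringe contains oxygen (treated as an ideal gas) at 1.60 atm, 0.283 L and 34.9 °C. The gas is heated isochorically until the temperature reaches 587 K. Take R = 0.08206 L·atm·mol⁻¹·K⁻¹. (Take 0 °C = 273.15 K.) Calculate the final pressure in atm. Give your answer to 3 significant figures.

P₂ ≈ 3.05 atm

Convert: T₁ = 308.0 K.
Isochoric, so P/T is constant: V₂ = V₁; P₂ = P₁·(T₂/T₁) = 3.049 atm.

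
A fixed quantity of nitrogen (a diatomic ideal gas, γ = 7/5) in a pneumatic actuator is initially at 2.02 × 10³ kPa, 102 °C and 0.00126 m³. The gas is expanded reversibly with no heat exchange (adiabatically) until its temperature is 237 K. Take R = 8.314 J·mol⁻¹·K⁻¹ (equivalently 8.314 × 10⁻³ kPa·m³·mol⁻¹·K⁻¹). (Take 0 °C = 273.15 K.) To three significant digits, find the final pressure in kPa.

P₂ ≈ 405 kPa

Convert: T₁ = 375.1 K.
Reversible adiabatic, γ = 7/5: P₂ = P₁·(T₂/T₁)^(γ/(γ−1)) = 404.8 kPa; V₂ = V₁·(T₁/T₂)^(1/(γ−1)) = 0.003972 m³.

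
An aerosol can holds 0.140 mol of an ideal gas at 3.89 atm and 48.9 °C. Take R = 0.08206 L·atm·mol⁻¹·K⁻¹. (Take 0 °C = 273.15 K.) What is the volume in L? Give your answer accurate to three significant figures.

Convert: T = 322.05 K.
PV = nRT ⇒ V = nRT/P = (0.140 × 0.08206 × 322.05) / 3.89

V ≈ 0.951 L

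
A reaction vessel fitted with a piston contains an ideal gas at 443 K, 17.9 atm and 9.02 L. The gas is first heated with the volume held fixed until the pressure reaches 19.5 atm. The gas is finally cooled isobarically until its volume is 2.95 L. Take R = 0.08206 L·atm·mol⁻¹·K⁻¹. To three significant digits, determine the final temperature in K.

Isochoric, so P/T is constant: V₂ = V₁; T₂ = T₁·(P₂/P₁) = 482.6 K.
P constant ⇒ V ∝ T: P₃ = P₂; T₃ = T₂·(V₃/V₂) = 157.8 K.

T₃ ≈ 158 K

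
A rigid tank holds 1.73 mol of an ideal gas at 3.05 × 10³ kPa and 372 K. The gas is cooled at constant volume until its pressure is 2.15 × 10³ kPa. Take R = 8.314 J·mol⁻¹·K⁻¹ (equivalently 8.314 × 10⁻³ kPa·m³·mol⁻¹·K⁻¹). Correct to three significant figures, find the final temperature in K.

From PV = nRT: V₁ = nRT₁/P₁ = 0.001754 m³.
V constant ⇒ P ∝ T: V₂ = V₁; T₂ = T₁·(P₂/P₁) = 262.2 K.

T₂ ≈ 262 K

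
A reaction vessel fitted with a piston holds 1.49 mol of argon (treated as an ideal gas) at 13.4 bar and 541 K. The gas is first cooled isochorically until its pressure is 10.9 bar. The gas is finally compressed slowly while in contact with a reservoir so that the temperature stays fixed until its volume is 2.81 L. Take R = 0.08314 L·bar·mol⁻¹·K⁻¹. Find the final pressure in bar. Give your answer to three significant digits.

From PV = nRT: V₁ = nRT₁/P₁ = 5.001 L.
Isochoric, so P/T is constant: V₂ = V₁; T₂ = T₁·(P₂/P₁) = 440.1 K.
Isothermal, so P V is constant: T₃ = T₂; P₃ = P₂·(V₂/V₃) = 19.40 bar.

P₃ ≈ 19.4 bar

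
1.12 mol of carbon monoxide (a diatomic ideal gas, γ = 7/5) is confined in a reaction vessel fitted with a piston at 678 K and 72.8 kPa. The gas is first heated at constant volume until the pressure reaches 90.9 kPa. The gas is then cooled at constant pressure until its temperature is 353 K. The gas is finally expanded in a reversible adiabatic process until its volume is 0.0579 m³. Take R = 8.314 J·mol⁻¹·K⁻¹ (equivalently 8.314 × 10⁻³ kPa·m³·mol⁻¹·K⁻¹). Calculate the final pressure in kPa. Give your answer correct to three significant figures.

From PV = nRT: V₁ = nRT₁/P₁ = 0.08672 m³.
Isochoric, so P/T is constant: V₂ = V₁; T₂ = T₁·(P₂/P₁) = 846.6 K.
P constant ⇒ V ∝ T: P₃ = P₂; V₃ = V₂·(T₃/T₂) = 0.03616 m³.
Adiabatic (γ = 7/5), T V^(γ−1) and P V^γ constant: T₄ = T₃·(V₃/V₄)^(γ−1) = 292.4 K; P₄ = P₃·(V₃/V₄)^γ = 47.03 kPa.

P₄ ≈ 47.0 kPa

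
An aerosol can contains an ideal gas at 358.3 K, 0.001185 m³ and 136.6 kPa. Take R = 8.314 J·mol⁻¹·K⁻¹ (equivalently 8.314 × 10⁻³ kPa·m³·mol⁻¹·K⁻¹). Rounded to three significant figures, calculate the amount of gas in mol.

PV = nRT ⇒ n = PV/(RT) = (136.6 × 0.001185) / (8.314 × 10⁻³ × 358.3)

n ≈ 0.0543 mol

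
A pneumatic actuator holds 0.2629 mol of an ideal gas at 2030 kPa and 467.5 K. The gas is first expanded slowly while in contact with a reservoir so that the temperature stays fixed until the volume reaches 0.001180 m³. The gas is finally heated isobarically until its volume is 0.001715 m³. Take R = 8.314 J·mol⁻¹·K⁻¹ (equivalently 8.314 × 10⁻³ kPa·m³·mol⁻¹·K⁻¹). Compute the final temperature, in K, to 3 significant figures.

T₃ ≈ 679 K

From PV = nRT: V₁ = nRT₁/P₁ = 0.0005034 m³.
T constant ⇒ Boyle's law P V = const: T₂ = T₁; P₂ = P₁·(V₁/V₂) = 866.0 kPa.
P constant ⇒ V ∝ T: P₃ = P₂; T₃ = T₂·(V₃/V₂) = 679.5 K.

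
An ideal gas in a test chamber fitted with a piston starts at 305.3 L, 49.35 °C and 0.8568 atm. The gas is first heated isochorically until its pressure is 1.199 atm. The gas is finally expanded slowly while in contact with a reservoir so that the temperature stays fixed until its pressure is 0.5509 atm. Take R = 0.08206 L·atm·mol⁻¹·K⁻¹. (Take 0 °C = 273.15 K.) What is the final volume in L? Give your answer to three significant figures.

V₃ ≈ 664 L

Convert: T₁ = 322.5 K.
V constant ⇒ P ∝ T: V₂ = V₁; T₂ = T₁·(P₂/P₁) = 451.3 K.
T constant ⇒ Boyle's law P V = const: T₃ = T₂; V₃ = V₂·(P₂/P₃) = 664.5 L.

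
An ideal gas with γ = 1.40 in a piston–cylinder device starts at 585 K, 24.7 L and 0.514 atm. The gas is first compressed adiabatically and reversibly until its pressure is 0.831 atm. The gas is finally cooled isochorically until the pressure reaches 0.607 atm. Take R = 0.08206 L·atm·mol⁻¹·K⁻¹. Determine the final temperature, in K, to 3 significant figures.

T₃ ≈ 490 K

Reversible adiabatic, γ = 1.40: T₂ = T₁·(P₂/P₁)^((γ−1)/γ) = 671.1 K; V₂ = V₁·(P₁/P₂)^(1/γ) = 17.53 L.
V constant ⇒ P ∝ T: V₃ = V₂; T₃ = T₂·(P₃/P₂) = 490.2 K.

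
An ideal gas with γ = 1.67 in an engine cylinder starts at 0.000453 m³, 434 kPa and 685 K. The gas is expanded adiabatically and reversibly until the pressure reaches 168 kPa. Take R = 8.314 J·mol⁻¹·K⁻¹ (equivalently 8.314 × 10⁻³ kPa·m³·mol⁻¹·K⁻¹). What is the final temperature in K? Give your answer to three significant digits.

Adiabatic (γ = 1.67), T V^(γ−1) and P V^γ constant: T₂ = T₁·(P₂/P₁)^((γ−1)/γ) = 468.1 K; V₂ = V₁·(P₁/P₂)^(1/γ) = 0.0007997 m³.

T₂ ≈ 468 K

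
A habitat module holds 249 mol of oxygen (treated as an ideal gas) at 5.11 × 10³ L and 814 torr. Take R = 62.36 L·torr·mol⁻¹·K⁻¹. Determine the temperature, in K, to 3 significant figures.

PV = nRT ⇒ T = PV/(nR) = (814 × 5.11e+03) / (249 × 62.36)

T ≈ 268 K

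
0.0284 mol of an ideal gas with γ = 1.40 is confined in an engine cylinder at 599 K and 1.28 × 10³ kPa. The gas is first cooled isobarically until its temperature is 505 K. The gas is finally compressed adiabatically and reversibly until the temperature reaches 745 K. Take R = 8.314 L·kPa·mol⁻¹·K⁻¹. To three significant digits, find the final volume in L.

From PV = nRT: V₁ = nRT₁/P₁ = 0.1105 L.
Isobaric, so V/T is constant: P₂ = P₁; V₂ = V₁·(T₂/T₁) = 0.09316 L.
Adiabatic (γ = 1.40), T V^(γ−1) and P V^γ constant: P₃ = P₂·(T₃/T₂)^(γ/(γ−1)) = 4992 kPa; V₃ = V₂·(T₂/T₃)^(1/(γ−1)) = 0.03524 L.

V₃ ≈ 0.0352 L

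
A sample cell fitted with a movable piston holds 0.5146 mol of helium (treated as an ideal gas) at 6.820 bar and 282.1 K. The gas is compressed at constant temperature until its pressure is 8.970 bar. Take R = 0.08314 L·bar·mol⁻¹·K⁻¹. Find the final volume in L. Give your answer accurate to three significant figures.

V₂ ≈ 1.35 L

From PV = nRT: V₁ = nRT₁/P₁ = 1.770 L.
Isothermal, so P V is constant: T₂ = T₁; V₂ = V₁·(P₁/P₂) = 1.346 L.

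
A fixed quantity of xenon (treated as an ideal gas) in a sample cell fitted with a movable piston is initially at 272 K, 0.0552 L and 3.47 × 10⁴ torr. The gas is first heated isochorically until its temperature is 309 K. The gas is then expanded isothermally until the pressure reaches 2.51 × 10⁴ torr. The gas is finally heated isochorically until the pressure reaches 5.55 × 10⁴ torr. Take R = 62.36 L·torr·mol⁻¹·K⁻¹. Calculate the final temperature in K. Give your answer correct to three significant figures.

T₄ ≈ 683 K

V constant ⇒ P ∝ T: V₂ = V₁; P₂ = P₁·(T₂/T₁) = 3.942e+04 torr.
T constant ⇒ Boyle's law P V = const: T₃ = T₂; V₃ = V₂·(P₂/P₃) = 0.08669 L.
Isochoric, so P/T is constant: V₄ = V₃; T₄ = T₃·(P₄/P₃) = 683.2 K.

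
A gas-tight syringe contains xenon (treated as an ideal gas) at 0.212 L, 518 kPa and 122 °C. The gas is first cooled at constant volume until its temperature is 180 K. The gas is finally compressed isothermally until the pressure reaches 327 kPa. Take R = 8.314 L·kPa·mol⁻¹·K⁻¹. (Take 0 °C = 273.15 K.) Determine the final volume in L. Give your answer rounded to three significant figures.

V₃ ≈ 0.153 L

Convert: T₁ = 395.1 K.
V constant ⇒ P ∝ T: V₂ = V₁; P₂ = P₁·(T₂/T₁) = 236.0 kPa.
T constant ⇒ Boyle's law P V = const: T₃ = T₂; V₃ = V₂·(P₂/P₃) = 0.1530 L.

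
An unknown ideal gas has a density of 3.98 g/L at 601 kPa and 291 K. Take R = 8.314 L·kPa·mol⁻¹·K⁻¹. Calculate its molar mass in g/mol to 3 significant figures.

ρ = PM/(RT) ⇒ M = ρRT/P = (3.98 × 8.314 × 291.0) / 601

M ≈ 16.0 g/mol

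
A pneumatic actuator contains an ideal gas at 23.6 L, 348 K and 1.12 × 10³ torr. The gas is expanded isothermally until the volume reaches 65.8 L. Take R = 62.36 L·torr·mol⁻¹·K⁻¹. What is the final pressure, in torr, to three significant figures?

P₂ ≈ 402 torr

Isothermal, so P V is constant: T₂ = T₁; P₂ = P₁·(V₁/V₂) = 401.7 torr.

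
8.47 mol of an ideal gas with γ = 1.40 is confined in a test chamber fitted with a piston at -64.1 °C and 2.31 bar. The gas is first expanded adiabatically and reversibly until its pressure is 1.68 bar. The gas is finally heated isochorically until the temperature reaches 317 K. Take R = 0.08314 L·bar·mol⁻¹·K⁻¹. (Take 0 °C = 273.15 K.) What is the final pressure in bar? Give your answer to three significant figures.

P₃ ≈ 2.79 bar

Convert: T₁ = 209.0 K.
From PV = nRT: V₁ = nRT₁/P₁ = 63.73 L.
Adiabatic (γ = 1.40), T V^(γ−1) and P V^γ constant: T₂ = T₁·(P₂/P₁)^((γ−1)/γ) = 190.9 K; V₂ = V₁·(P₁/P₂)^(1/γ) = 80.01 L.
V constant ⇒ P ∝ T: V₃ = V₂; P₃ = P₂·(T₃/T₂) = 2.790 bar.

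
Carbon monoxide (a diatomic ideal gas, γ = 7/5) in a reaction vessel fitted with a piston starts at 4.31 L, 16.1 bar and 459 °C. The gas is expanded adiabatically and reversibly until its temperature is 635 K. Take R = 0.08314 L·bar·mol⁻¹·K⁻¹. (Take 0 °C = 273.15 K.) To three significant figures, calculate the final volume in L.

Convert: T₁ = 732.1 K.
Adiabatic (γ = 7/5), T V^(γ−1) and P V^γ constant: P₂ = P₁·(T₂/T₁)^(γ/(γ−1)) = 9.782 bar; V₂ = V₁·(T₁/T₂)^(1/(γ−1)) = 6.152 L.

V₂ ≈ 6.15 L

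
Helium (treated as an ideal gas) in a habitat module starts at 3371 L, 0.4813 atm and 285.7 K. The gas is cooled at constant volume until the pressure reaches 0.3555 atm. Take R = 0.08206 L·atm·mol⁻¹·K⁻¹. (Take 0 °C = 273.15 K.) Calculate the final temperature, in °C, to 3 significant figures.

T₂ ≈ -62.1 °C

Isochoric, so P/T is constant: V₂ = V₁; T₂ = T₁·(P₂/P₁) = 211.0 K.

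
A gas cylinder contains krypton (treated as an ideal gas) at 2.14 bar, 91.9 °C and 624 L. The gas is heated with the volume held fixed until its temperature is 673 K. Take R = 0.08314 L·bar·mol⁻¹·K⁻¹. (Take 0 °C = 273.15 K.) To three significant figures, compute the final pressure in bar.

Convert: T₁ = 365.0 K.
Isochoric, so P/T is constant: V₂ = V₁; P₂ = P₁·(T₂/T₁) = 3.945 bar.

P₂ ≈ 3.95 bar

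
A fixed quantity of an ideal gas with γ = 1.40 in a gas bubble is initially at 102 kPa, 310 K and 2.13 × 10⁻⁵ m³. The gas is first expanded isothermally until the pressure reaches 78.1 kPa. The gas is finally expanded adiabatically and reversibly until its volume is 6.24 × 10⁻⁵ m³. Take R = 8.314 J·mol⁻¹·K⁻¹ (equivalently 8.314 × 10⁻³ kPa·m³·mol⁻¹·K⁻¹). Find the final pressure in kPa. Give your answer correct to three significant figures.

T constant ⇒ Boyle's law P V = const: T₂ = T₁; V₂ = V₁·(P₁/P₂) = 2.782e-05 m³.
Adiabatic (γ = 1.40), T V^(γ−1) and P V^γ constant: T₃ = T₂·(V₂/V₃)^(γ−1) = 224.4 K; P₃ = P₂·(V₂/V₃)^γ = 25.20 kPa.

P₃ ≈ 25.2 kPa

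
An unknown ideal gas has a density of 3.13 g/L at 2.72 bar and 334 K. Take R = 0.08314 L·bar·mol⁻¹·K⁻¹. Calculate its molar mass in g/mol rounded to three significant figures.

ρ = PM/(RT) ⇒ M = ρRT/P = (3.13 × 0.08314 × 334.0) / 2.72

M ≈ 32.0 g/mol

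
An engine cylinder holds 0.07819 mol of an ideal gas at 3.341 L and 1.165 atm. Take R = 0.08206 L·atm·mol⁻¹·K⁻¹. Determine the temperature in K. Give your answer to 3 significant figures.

T ≈ 607 K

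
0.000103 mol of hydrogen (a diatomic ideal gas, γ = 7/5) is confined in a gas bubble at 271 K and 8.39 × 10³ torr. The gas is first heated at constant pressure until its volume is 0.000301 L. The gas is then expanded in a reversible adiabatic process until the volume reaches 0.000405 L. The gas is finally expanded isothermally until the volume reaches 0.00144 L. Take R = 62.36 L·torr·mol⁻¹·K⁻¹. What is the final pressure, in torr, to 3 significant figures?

P₄ ≈ 1.56e+03 torr

From PV = nRT: V₁ = nRT₁/P₁ = 0.0002075 L.
P constant ⇒ V ∝ T: P₂ = P₁; T₂ = T₁·(V₂/V₁) = 393.2 K.
Reversible adiabatic, γ = 7/5: T₃ = T₂·(V₂/V₃)^(γ−1) = 349.2 K; P₃ = P₂·(V₂/V₃)^γ = 5538 torr.
T constant ⇒ Boyle's law P V = const: T₄ = T₃; P₄ = P₃·(V₃/V₄) = 1557 torr.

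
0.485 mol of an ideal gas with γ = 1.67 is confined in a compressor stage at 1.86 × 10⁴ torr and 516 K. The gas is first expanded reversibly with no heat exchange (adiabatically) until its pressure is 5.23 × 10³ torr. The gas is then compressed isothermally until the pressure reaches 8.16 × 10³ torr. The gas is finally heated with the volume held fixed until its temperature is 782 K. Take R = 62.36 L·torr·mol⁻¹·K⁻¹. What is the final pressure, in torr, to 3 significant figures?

P₄ ≈ 2.06e+04 torr

From PV = nRT: V₁ = nRT₁/P₁ = 0.8390 L.
Reversible adiabatic, γ = 1.67: T₂ = T₁·(P₂/P₁)^((γ−1)/γ) = 310.2 K; V₂ = V₁·(P₁/P₂)^(1/γ) = 1.794 L.
Isothermal, so P V is constant: T₃ = T₂; V₃ = V₂·(P₂/P₃) = 1.150 L.
Isochoric, so P/T is constant: V₄ = V₃; P₄ = P₃·(T₄/T₃) = 2.057e+04 torr.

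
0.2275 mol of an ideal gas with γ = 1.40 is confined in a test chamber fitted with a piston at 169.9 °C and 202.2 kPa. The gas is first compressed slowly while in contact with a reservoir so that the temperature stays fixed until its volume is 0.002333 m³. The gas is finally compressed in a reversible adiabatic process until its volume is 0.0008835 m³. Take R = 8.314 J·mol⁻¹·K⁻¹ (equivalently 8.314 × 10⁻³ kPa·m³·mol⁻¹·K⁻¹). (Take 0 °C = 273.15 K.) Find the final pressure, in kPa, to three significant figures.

Convert: T₁ = 443.0 K.
From PV = nRT: V₁ = nRT₁/P₁ = 0.004144 m³.
T constant ⇒ Boyle's law P V = const: T₂ = T₁; P₂ = P₁·(V₁/V₂) = 359.2 kPa.
Adiabatic (γ = 1.40), T V^(γ−1) and P V^γ constant: T₃ = T₂·(V₂/V₃)^(γ−1) = 653.3 K; P₃ = P₂·(V₂/V₃)^γ = 1399 kPa.

P₃ ≈ 1.40e+03 kPa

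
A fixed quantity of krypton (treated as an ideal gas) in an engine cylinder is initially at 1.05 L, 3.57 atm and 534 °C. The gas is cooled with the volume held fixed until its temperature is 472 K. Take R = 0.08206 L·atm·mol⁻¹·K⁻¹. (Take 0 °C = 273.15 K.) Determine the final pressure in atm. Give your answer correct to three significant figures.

P₂ ≈ 2.09 atm

Convert: T₁ = 807.1 K.
Isochoric, so P/T is constant: V₂ = V₁; P₂ = P₁·(T₂/T₁) = 2.088 atm.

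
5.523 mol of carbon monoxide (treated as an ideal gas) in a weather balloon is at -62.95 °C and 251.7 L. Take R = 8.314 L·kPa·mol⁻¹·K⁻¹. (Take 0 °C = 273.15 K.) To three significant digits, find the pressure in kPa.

P ≈ 38.3 kPa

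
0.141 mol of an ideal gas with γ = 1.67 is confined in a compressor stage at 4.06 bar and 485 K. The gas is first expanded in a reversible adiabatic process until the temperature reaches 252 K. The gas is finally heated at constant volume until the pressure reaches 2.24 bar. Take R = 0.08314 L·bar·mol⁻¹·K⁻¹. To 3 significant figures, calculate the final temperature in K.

T₃ ≈ 711 K

From PV = nRT: V₁ = nRT₁/P₁ = 1.400 L.
Adiabatic (γ = 1.67), T V^(γ−1) and P V^γ constant: P₂ = P₁·(T₂/T₁)^(γ/(γ−1)) = 0.7940 bar; V₂ = V₁·(T₁/T₂)^(1/(γ−1)) = 3.721 L.
V constant ⇒ P ∝ T: V₃ = V₂; T₃ = T₂·(P₃/P₂) = 711.0 K.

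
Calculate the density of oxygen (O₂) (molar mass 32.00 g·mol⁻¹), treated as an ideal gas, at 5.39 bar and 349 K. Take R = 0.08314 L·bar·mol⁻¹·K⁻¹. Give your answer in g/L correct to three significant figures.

ρ ≈ 5.94 g/L

ρ = PM/(RT) = (5.39 × 32.00) / (0.08314 × 349.0)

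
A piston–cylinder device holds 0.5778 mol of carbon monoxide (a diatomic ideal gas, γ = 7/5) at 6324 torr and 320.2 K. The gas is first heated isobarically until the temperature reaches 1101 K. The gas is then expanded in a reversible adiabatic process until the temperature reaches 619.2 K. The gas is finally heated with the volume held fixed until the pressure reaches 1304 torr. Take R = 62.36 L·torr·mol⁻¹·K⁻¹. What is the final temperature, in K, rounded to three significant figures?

From PV = nRT: V₁ = nRT₁/P₁ = 1.824 L.
P constant ⇒ V ∝ T: P₂ = P₁; V₂ = V₁·(T₂/T₁) = 6.273 L.
Reversible adiabatic, γ = 7/5: P₃ = P₂·(T₃/T₂)^(γ/(γ−1)) = 843.6 torr; V₃ = V₂·(T₂/T₃)^(1/(γ−1)) = 26.45 L.
Isochoric, so P/T is constant: V₄ = V₃; T₄ = T₃·(P₄/P₃) = 957.1 K.

T₄ ≈ 957 K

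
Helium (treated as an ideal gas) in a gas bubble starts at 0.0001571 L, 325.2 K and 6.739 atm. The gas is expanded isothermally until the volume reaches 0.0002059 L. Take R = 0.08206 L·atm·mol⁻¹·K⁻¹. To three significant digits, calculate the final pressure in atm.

P₂ ≈ 5.14 atm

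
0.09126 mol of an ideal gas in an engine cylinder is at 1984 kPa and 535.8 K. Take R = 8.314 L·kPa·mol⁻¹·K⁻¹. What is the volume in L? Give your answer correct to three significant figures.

PV = nRT ⇒ V = nRT/P = (0.09126 × 8.314 × 535.8) / 1984

V ≈ 0.205 L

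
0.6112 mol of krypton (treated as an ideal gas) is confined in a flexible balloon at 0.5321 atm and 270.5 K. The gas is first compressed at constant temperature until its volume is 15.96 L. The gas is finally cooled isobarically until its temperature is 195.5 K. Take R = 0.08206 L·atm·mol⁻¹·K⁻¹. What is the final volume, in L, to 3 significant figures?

From PV = nRT: V₁ = nRT₁/P₁ = 25.50 L.
Isothermal, so P V is constant: T₂ = T₁; P₂ = P₁·(V₁/V₂) = 0.8501 atm.
Isobaric, so V/T is constant: P₃ = P₂; V₃ = V₂·(T₃/T₂) = 11.53 L.

V₃ ≈ 11.5 L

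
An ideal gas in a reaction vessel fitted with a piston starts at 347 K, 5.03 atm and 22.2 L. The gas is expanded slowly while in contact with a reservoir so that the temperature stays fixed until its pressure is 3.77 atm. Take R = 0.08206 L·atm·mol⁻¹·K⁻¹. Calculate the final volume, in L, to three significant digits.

Isothermal, so P V is constant: T₂ = T₁; V₂ = V₁·(P₁/P₂) = 29.62 L.

V₂ ≈ 29.6 L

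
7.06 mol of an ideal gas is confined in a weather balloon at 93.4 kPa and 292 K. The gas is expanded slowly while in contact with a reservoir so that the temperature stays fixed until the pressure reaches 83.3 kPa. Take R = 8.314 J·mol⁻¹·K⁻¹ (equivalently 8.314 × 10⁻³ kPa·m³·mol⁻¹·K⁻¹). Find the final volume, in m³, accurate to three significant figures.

V₂ ≈ 0.206 m³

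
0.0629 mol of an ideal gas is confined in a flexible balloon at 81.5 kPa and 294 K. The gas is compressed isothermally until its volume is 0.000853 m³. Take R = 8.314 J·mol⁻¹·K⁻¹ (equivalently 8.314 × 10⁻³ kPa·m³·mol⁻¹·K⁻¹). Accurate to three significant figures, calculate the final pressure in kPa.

P₂ ≈ 180 kPa

From PV = nRT: V₁ = nRT₁/P₁ = 0.001886 m³.
Isothermal, so P V is constant: T₂ = T₁; P₂ = P₁·(V₁/V₂) = 180.2 kPa.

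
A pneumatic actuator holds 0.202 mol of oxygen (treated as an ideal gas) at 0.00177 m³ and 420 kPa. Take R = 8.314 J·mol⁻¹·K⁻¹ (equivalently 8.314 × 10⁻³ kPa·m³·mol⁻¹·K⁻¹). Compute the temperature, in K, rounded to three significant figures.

PV = nRT ⇒ T = PV/(nR) = (420 × 0.00177) / (0.202 × 8.314 × 10⁻³)

T ≈ 443 K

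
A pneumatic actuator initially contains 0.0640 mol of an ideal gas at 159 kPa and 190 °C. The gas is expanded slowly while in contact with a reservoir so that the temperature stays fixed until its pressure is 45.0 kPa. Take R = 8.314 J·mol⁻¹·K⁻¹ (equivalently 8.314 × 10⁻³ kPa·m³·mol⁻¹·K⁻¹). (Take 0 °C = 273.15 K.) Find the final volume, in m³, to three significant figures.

V₂ ≈ 0.00548 m³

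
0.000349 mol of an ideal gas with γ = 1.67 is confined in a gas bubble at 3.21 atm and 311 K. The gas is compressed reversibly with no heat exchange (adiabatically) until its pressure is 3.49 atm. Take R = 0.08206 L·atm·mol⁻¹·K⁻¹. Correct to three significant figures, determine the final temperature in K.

T₂ ≈ 322 K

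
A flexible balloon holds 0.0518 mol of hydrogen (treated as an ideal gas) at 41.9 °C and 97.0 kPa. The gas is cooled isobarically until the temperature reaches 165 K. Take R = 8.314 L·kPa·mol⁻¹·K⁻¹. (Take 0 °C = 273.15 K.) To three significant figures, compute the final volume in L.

V₂ ≈ 0.733 L

Convert: T₁ = 315.0 K.
From PV = nRT: V₁ = nRT₁/P₁ = 1.399 L.
P constant ⇒ V ∝ T: P₂ = P₁; V₂ = V₁·(T₂/T₁) = 0.7326 L.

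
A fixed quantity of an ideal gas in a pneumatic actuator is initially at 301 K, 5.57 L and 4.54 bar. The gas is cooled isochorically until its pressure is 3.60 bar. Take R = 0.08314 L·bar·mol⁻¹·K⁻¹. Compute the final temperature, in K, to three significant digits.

T₂ ≈ 239 K

Isochoric, so P/T is constant: V₂ = V₁; T₂ = T₁·(P₂/P₁) = 238.7 K.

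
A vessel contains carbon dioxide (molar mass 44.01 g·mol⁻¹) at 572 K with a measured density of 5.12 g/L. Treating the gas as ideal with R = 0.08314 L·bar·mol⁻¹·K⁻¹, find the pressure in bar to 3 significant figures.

ρ = PM/(RT) ⇒ P = ρRT/M = (5.12 × 0.08314 × 572.0) / 44.01

P ≈ 5.53 bar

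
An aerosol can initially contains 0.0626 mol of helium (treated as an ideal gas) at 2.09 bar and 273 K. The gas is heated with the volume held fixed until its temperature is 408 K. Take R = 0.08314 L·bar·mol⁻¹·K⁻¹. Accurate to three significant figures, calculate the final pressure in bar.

From PV = nRT: V₁ = nRT₁/P₁ = 0.6798 L.
V constant ⇒ P ∝ T: V₂ = V₁; P₂ = P₁·(T₂/T₁) = 3.124 bar.

P₂ ≈ 3.12 bar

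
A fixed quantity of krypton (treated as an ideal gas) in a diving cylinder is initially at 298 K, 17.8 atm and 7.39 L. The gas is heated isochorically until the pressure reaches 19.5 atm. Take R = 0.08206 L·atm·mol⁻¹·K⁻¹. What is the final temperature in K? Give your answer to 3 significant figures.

T₂ ≈ 326 K

Isochoric, so P/T is constant: V₂ = V₁; T₂ = T₁·(P₂/P₁) = 326.5 K.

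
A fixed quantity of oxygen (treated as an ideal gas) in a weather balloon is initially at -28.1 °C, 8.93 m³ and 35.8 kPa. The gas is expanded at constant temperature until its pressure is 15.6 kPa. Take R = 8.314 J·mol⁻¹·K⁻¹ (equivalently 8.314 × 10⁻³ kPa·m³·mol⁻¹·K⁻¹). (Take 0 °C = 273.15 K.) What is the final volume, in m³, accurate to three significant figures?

Convert: T₁ = 245.0 K.
T constant ⇒ Boyle's law P V = const: T₂ = T₁; V₂ = V₁·(P₁/P₂) = 20.49 m³.

V₂ ≈ 20.5 m³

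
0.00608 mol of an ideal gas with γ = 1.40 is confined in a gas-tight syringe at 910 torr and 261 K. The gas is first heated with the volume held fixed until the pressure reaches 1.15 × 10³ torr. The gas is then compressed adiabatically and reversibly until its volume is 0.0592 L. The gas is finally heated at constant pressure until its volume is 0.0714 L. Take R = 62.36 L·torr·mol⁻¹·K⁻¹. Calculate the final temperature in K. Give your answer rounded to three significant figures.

T₄ ≈ 507 K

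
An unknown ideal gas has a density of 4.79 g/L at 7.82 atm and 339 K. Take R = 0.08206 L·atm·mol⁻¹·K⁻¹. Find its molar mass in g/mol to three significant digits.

ρ = PM/(RT) ⇒ M = ρRT/P = (4.79 × 0.08206 × 339.0) / 7.82

M ≈ 17.0 g/mol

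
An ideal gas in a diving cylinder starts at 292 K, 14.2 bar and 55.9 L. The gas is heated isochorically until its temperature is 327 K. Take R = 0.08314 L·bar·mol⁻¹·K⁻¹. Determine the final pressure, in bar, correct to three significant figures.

P₂ ≈ 15.9 bar

Isochoric, so P/T is constant: V₂ = V₁; P₂ = P₁·(T₂/T₁) = 15.90 bar.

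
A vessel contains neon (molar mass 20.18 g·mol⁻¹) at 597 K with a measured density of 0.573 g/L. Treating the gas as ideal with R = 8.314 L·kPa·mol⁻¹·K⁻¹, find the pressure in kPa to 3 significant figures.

P ≈ 141 kPa

ρ = PM/(RT) ⇒ P = ρRT/M = (0.573 × 8.314 × 597.0) / 20.18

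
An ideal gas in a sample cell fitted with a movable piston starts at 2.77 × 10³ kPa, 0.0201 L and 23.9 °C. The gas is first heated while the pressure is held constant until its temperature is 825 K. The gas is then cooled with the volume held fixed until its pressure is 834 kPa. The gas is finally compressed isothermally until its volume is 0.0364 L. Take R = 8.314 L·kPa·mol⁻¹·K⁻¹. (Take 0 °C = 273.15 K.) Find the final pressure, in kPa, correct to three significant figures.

P₄ ≈ 1.28e+03 kPa

Convert: T₁ = 297.0 K.
Isobaric, so V/T is constant: P₂ = P₁; V₂ = V₁·(T₂/T₁) = 0.05582 L.
Isochoric, so P/T is constant: V₃ = V₂; T₃ = T₂·(P₃/P₂) = 248.4 K.
T constant ⇒ Boyle's law P V = const: T₄ = T₃; P₄ = P₃·(V₃/V₄) = 1279 kPa.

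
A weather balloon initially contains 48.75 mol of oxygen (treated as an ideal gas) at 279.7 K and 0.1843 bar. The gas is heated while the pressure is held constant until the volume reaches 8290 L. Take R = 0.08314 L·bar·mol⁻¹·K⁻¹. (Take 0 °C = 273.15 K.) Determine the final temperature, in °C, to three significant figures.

T₂ ≈ 104 °C

From PV = nRT: V₁ = nRT₁/P₁ = 6151 L.
Isobaric, so V/T is constant: P₂ = P₁; T₂ = T₁·(V₂/V₁) = 377.0 K.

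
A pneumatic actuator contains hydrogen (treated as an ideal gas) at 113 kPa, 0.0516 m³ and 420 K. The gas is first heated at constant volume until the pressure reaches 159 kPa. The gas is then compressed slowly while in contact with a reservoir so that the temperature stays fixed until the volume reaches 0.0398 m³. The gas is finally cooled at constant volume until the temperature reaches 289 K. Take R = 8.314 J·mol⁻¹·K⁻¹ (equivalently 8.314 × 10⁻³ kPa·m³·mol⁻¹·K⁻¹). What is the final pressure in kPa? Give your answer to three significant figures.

P₄ ≈ 101 kPa

V constant ⇒ P ∝ T: V₂ = V₁; T₂ = T₁·(P₂/P₁) = 591.0 K.
T constant ⇒ Boyle's law P V = const: T₃ = T₂; P₃ = P₂·(V₂/V₃) = 206.1 kPa.
V constant ⇒ P ∝ T: V₄ = V₃; P₄ = P₃·(T₄/T₃) = 100.8 kPa.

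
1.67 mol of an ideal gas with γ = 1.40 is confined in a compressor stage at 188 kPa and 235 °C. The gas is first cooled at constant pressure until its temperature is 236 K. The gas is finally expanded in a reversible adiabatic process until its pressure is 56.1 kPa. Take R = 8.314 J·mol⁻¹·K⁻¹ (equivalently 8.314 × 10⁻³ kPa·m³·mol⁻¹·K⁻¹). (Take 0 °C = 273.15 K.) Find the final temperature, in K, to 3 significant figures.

Convert: T₁ = 508.1 K.
From PV = nRT: V₁ = nRT₁/P₁ = 0.03753 m³.
Isobaric, so V/T is constant: P₂ = P₁; V₂ = V₁·(T₂/T₁) = 0.01743 m³.
Adiabatic (γ = 1.40), T V^(γ−1) and P V^γ constant: T₃ = T₂·(P₃/P₂)^((γ−1)/γ) = 167.1 K; V₃ = V₂·(P₂/P₃)^(1/γ) = 0.04134 m³.

T₃ ≈ 167 K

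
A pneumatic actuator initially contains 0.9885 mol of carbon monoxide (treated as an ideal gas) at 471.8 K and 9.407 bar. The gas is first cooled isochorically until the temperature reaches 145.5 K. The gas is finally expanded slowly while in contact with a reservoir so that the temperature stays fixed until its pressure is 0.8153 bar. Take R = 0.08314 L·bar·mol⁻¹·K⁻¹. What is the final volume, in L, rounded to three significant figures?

V₃ ≈ 14.7 L

From PV = nRT: V₁ = nRT₁/P₁ = 4.122 L.
V constant ⇒ P ∝ T: V₂ = V₁; P₂ = P₁·(T₂/T₁) = 2.901 bar.
Isothermal, so P V is constant: T₃ = T₂; V₃ = V₂·(P₂/P₃) = 14.67 L.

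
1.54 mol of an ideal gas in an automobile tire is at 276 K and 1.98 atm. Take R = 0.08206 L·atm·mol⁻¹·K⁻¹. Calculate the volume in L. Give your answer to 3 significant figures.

V ≈ 17.6 L

PV = nRT ⇒ V = nRT/P = (1.54 × 0.08206 × 276) / 1.98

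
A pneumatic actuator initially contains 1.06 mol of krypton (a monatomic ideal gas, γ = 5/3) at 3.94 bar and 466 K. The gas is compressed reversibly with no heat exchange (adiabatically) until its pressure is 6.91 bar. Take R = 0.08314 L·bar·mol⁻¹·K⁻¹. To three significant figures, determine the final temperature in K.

From PV = nRT: V₁ = nRT₁/P₁ = 10.42 L.
Reversible adiabatic, γ = 5/3: T₂ = T₁·(P₂/P₁)^((γ−1)/γ) = 583.4 K; V₂ = V₁·(P₁/P₂)^(1/γ) = 7.441 L.

T₂ ≈ 583 K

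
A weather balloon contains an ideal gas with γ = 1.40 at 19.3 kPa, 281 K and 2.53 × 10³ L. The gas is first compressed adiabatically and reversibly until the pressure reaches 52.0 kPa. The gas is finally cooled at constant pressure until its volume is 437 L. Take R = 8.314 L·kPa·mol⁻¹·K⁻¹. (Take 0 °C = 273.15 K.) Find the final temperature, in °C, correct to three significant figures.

T₃ ≈ -142 °C

Adiabatic (γ = 1.40), T V^(γ−1) and P V^γ constant: T₂ = T₁·(P₂/P₁)^((γ−1)/γ) = 373.0 K; V₂ = V₁·(P₁/P₂)^(1/γ) = 1246 L.
P constant ⇒ V ∝ T: P₃ = P₂; T₃ = T₂·(V₃/V₂) = 130.8 K.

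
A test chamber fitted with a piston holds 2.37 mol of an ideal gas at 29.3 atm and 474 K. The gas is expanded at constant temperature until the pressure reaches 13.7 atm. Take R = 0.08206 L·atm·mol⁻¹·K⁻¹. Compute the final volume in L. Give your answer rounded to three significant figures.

From PV = nRT: V₁ = nRT₁/P₁ = 3.146 L.
T constant ⇒ Boyle's law P V = const: T₂ = T₁; V₂ = V₁·(P₁/P₂) = 6.729 L.

V₂ ≈ 6.73 L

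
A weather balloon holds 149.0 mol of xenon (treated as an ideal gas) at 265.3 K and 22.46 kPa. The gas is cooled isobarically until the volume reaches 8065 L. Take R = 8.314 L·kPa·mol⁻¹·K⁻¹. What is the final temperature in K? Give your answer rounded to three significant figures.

T₂ ≈ 146 K

From PV = nRT: V₁ = nRT₁/P₁ = 1.463e+04 L.
Isobaric, so V/T is constant: P₂ = P₁; T₂ = T₁·(V₂/V₁) = 146.2 K.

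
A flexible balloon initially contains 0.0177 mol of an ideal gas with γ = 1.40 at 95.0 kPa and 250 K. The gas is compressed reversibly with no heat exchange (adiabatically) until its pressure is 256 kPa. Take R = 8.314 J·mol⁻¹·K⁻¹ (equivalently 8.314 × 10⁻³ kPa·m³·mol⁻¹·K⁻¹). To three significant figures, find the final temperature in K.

T₂ ≈ 332 K

From PV = nRT: V₁ = nRT₁/P₁ = 0.0003873 m³.
Adiabatic (γ = 1.40), T V^(γ−1) and P V^γ constant: T₂ = T₁·(P₂/P₁)^((γ−1)/γ) = 331.9 K; V₂ = V₁·(P₁/P₂)^(1/γ) = 0.0001908 m³.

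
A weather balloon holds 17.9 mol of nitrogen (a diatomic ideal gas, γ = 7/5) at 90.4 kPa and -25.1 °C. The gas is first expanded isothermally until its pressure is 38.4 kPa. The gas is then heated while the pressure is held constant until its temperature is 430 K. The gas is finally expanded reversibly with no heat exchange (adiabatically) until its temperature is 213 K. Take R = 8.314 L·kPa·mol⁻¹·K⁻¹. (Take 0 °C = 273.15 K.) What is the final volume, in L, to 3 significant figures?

V₄ ≈ 9.65e+03 L

Convert: T₁ = 248.0 K.
From PV = nRT: V₁ = nRT₁/P₁ = 408.4 L.
T constant ⇒ Boyle's law P V = const: T₂ = T₁; V₂ = V₁·(P₁/P₂) = 961.3 L.
P constant ⇒ V ∝ T: P₃ = P₂; V₃ = V₂·(T₃/T₂) = 1666 L.
Reversible adiabatic, γ = 7/5: P₄ = P₃·(T₄/T₃)^(γ/(γ−1)) = 3.285 kPa; V₄ = V₃·(T₃/T₄)^(1/(γ−1)) = 9650 L.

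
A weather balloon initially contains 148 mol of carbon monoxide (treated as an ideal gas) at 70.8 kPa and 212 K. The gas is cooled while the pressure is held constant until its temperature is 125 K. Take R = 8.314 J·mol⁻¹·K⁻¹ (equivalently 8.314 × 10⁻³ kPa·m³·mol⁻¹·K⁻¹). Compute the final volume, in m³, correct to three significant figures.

From PV = nRT: V₁ = nRT₁/P₁ = 3.684 m³.
Isobaric, so V/T is constant: P₂ = P₁; V₂ = V₁·(T₂/T₁) = 2.172 m³.

V₂ ≈ 2.17 m³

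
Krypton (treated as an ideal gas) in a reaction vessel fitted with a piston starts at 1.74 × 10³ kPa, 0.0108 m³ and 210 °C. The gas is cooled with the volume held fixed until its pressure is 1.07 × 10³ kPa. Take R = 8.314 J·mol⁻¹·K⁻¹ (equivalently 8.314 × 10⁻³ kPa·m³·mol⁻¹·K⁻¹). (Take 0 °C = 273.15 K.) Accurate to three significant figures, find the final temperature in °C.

Convert: T₁ = 483.1 K.
V constant ⇒ P ∝ T: V₂ = V₁; T₂ = T₁·(P₂/P₁) = 297.1 K.

T₂ ≈ 24.0 °C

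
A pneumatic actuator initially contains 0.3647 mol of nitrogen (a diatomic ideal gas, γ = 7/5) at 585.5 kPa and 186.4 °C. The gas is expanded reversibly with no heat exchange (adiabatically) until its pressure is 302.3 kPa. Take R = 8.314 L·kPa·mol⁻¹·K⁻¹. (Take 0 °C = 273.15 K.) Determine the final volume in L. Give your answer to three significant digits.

V₂ ≈ 3.82 L

Convert: T₁ = 459.5 K.
From PV = nRT: V₁ = nRT₁/P₁ = 2.380 L.
Adiabatic (γ = 7/5), T V^(γ−1) and P V^γ constant: T₂ = T₁·(P₂/P₁)^((γ−1)/γ) = 380.5 K; V₂ = V₁·(P₁/P₂)^(1/γ) = 3.816 L.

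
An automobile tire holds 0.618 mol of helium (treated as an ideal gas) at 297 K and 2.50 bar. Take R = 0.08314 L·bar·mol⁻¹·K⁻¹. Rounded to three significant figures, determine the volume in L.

V ≈ 6.10 L

PV = nRT ⇒ V = nRT/P = (0.618 × 0.08314 × 297) / 2.50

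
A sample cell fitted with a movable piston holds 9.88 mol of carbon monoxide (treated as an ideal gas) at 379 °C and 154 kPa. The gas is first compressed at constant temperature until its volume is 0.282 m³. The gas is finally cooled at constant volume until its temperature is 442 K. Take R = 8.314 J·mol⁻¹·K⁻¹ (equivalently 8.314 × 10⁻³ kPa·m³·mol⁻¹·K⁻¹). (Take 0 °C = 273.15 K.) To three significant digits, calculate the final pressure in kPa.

Convert: T₁ = 652.1 K.
From PV = nRT: V₁ = nRT₁/P₁ = 0.3479 m³.
T constant ⇒ Boyle's law P V = const: T₂ = T₁; P₂ = P₁·(V₁/V₂) = 190.0 kPa.
Isochoric, so P/T is constant: V₃ = V₂; P₃ = P₂·(T₃/T₂) = 128.7 kPa.

P₃ ≈ 129 kPa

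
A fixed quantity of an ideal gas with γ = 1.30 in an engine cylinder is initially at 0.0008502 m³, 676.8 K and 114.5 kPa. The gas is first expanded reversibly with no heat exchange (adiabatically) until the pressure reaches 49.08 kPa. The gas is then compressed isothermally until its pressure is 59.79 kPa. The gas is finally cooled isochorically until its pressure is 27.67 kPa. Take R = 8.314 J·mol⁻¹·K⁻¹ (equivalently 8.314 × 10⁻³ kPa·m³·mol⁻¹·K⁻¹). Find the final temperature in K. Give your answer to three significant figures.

T₄ ≈ 258 K

Reversible adiabatic, γ = 1.30: T₂ = T₁·(P₂/P₁)^((γ−1)/γ) = 556.6 K; V₂ = V₁·(P₁/P₂)^(1/γ) = 0.001631 m³.
T constant ⇒ Boyle's law P V = const: T₃ = T₂; V₃ = V₂·(P₂/P₃) = 0.001339 m³.
Isochoric, so P/T is constant: V₄ = V₃; T₄ = T₃·(P₄/P₃) = 257.6 K.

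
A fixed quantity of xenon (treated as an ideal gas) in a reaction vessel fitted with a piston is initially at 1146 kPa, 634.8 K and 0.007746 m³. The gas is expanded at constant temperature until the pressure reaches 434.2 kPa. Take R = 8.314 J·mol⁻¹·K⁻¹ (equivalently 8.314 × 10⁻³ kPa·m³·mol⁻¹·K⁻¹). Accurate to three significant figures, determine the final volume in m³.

T constant ⇒ Boyle's law P V = const: T₂ = T₁; V₂ = V₁·(P₁/P₂) = 0.02044 m³.

V₂ ≈ 0.0204 m³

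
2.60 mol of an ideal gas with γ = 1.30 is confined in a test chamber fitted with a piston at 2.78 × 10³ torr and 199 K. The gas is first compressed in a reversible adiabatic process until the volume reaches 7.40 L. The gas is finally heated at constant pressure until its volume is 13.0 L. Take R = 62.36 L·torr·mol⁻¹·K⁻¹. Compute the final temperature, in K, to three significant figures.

T₃ ≈ 400 K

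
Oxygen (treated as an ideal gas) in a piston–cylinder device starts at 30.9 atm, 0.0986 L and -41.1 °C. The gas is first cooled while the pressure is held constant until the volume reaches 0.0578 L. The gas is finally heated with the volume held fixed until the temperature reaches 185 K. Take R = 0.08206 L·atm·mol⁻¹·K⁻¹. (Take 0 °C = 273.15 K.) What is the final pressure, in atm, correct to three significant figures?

Convert: T₁ = 232.0 K.
P constant ⇒ V ∝ T: P₂ = P₁; T₂ = T₁·(V₂/V₁) = 136.0 K.
Isochoric, so P/T is constant: V₃ = V₂; P₃ = P₂·(T₃/T₂) = 42.02 atm.

P₃ ≈ 42.0 atm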